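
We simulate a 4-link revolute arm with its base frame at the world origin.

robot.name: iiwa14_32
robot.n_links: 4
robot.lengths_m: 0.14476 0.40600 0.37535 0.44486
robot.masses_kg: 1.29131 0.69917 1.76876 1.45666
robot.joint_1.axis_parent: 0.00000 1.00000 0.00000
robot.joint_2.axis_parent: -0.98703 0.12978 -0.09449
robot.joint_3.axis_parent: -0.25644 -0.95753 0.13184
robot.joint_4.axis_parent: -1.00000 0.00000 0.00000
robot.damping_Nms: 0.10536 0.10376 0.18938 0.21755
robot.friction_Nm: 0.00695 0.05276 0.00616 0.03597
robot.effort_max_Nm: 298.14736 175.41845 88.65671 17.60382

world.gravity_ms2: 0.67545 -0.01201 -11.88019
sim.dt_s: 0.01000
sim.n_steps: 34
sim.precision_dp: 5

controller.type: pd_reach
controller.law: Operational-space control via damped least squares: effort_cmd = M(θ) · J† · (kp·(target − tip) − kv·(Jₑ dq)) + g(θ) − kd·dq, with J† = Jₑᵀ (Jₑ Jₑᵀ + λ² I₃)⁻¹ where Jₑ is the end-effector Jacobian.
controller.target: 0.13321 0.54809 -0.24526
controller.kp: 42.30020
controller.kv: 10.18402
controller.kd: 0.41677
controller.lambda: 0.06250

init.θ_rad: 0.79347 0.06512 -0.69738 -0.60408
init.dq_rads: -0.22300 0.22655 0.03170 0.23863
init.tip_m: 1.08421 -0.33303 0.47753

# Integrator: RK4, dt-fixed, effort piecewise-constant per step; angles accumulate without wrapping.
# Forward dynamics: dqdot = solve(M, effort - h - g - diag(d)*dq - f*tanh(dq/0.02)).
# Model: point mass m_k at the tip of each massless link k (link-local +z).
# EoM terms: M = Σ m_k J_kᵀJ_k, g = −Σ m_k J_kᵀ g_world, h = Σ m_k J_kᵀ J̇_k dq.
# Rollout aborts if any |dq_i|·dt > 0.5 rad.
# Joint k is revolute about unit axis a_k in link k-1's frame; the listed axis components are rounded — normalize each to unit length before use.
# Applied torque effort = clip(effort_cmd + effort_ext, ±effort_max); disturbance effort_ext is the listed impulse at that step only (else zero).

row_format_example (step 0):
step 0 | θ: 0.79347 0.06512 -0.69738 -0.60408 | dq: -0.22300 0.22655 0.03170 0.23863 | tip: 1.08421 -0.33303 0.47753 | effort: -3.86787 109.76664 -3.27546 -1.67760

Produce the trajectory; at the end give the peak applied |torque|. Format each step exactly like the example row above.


step 1 | θ: 0.78872 0.07340 -0.70462 -0.60823 | dq: -0.72508 1.43045 -1.47693 -1.05718 | tip: 1.08261 -0.32850 0.47886 | effort: -6.26276 98.10322 -0.81207 -1.09722
step 2 | θ: 0.77941 0.09308 -0.72587 -0.62416 | dq: -1.13450 2.50888 -2.77419 -2.10647 | tip: 1.07754 -0.32083 0.47726 | effort: -5.95428 86.34411 0.40668 -0.87015
step 3 | θ: 0.76656 0.12300 -0.75902 -0.64933 | dq: -1.43104 3.48174 -3.85758 -2.89661 | tip: 1.06939 -0.31024 0.47327 | effort: -3.81096 74.78826 0.67461 -0.90075
step 4 | θ: 0.75134 0.16220 -0.80197 -0.68118 | dq: -1.60851 4.36776 -4.73394 -3.44422 | tip: 1.05853 -0.29695 0.46741 | effort: -0.59267 63.73746 0.26805 -1.09837
step 5 | θ: 0.73494 0.20990 -0.85270 -0.71748 | dq: -1.66919 5.18331 -5.41414 -3.78896 | tip: 1.04530 -0.28118 0.46020 | effort: 3.10752 53.42396 -0.59640 -1.38577
step 6 | θ: 0.71848 0.26547 -0.90931 -0.75646 | dq: -1.61896 5.93992 -5.90905 -3.98568 | tip: 1.03008 -0.26315 0.45208 | effort: 6.85923 43.97515 -1.77016 -1.70227
step 7 | θ: 0.70305 0.32833 -0.96999 -0.79694 | dq: -1.46388 6.64134 -6.22761 -4.09746 | tip: 1.01326 -0.24309 0.44345 | effort: 10.34967 35.41048 -3.15910 -2.00210
step 8 | θ: 0.68966 0.39791 -1.03304 -0.83839 | dq: -1.20833 7.28087 -6.37680 -4.19010 | tip: 0.99519 -0.22120 0.43459 | effort: 13.32163 27.65693 -4.70108 -2.25066
step 9 | θ: 0.67931 0.47351 -1.09677 -0.88094 | dq: -0.85443 7.83947 -6.36289 -4.32765 | tip: 0.97623 -0.19764 0.42572 | effort: 15.51408 20.57242 -6.34325 -2.42086
step 10 | θ: 0.67298 0.55418 -1.15961 -0.92533 | dq: -0.40282 8.28519 -6.19330 -4.56781 | tip: 0.95666 -0.17249 0.41691 | effort: 16.62200 13.97345 -8.02402 -2.49121
step 11 | θ: 0.67163 0.63856 -1.22004 -0.97281 | dq: 0.14502 8.57567 -5.87910 -4.95522 | tip: 0.93668 -0.14578 0.40811 | effort: 16.29380 7.66858 -9.66219 -2.44620
step 12 | θ: 0.67620 0.72490 -1.27670 -1.02497 | dq: 0.78239 8.66532 -5.43795 -5.51111 | tip: 0.91640 -0.11752 0.39911 | effort: 14.18650 1.50146 -11.15616 -2.27912
step 13 | θ: 0.68751 0.81098 -1.32843 -1.08346 | dq: 1.49194 8.51830 -4.89620 -6.22125 | tip: 0.89584 -0.08769 0.38957 | effort: 10.08371 -4.59760 -12.39525 -1.99553
step 14 | θ: 0.70612 0.89436 -1.37442 -1.14955 | dq: 2.24003 8.12613 -4.29049 -7.02556 | tip: 0.87492 -0.05637 0.37897 | effort: 4.04365 -10.56936 -13.28331 -1.61624
step 15 | θ: 0.73218 0.97273 -1.41421 -1.22372 | dq: 2.97719 7.52091 -3.66405 -7.82324 | tip: 0.85350 -0.02375 0.36677 | effort: -3.50891 -16.21873 -13.76760 -1.17521
step 16 | θ: 0.76531 1.04427 -1.44782 -1.30534 | dq: 3.64773 6.77368 -3.05844 -8.49889 | tip: 0.83145 0.00979 0.35246 | effort: -11.83639 -21.26752 -13.85743 -0.71228
step 17 | θ: 0.80461 1.10802 -1.47560 -1.39269 | dq: 4.20546 5.97424 -2.50393 -8.96048 | tip: 0.80873 0.04371 0.33571 | effort: -20.09193 -25.45121 -13.61849 -0.26396
step 18 | θ: 0.84882 1.16387 -1.49815 -1.48340 | dq: 4.62628 5.20378 -2.01457 -9.16600 | tip: 0.78537 0.07738 0.31646 | effort: -27.55936 -28.60585 -13.14478 0.14225
step 19 | θ: 0.89654 1.21241 -1.51613 -1.57493 | dq: 4.90994 4.51672 -1.59031 -9.12424 | tip: 0.76149 0.11019 0.29491 | effort: -33.79516 -30.69910 -12.52712 0.48806
step 20 | θ: 0.94649 1.25461 -1.53016 -1.66499 | dq: 5.07307 3.93784 -1.22322 -8.87670 | tip: 0.73728 0.14160 0.27146 | effort: -38.63304 -31.80604 -11.83506 0.76194
step 21 | θ: 0.99757 1.29159 -1.54075 -1.75178 | dq: 5.13982 3.46935 -0.90319 -8.47671 | tip: 0.71291 0.17120 0.24661 | effort: -42.10561 -32.06197 -11.11437 0.95725
step 22 | θ: 1.04895 1.32439 -1.54834 -1.83405 | dq: 5.13485 3.10022 -0.62116 -7.97552 | tip: 0.68856 0.19873 0.22090 | effort: -44.35309 -31.62112 -10.39290 1.07163
step 23 | θ: 1.10003 1.35393 -1.55327 -1.91099 | dq: 5.07965 2.81369 -0.37010 -7.41608 | tip: 0.66439 0.22402 0.19482 | effort: -45.55563 -30.63161 -9.68819 1.10685
step 24 | θ: 1.15038 1.38094 -1.55582 -1.98220 | dq: 4.99129 2.59205 -0.14492 -6.83158 | tip: 0.64052 0.24702 0.16884 | effort: -45.89497 -29.22463 -9.01310 1.06833
step 25 | θ: 1.19975 1.40599 -1.55623 -2.04755 | dq: 4.88240 2.41929 0.05782 -6.24612 | tip: 0.61706 0.26775 0.14332 | effort: -45.53744 -27.51224 -8.37877 0.96422
step 26 | θ: 1.24796 1.42950 -1.55472 -2.10712 | dq: 4.76188 2.28240 0.24015 -5.67608 | tip: 0.59410 0.28629 0.11856 | effort: -44.62933 -25.58901 -7.79531 0.80426
step 27 | θ: 1.29495 1.45178 -1.55148 -2.16112 | dq: 4.63572 2.17127 0.40404 -5.13210 | tip: 0.57171 0.30276 0.09479 | effort: -43.29829 -23.53445 -7.27116 0.59871
step 28 | θ: 1.34066 1.47304 -1.54669 -2.20984 | dq: 4.50767 2.07893 0.55033 -4.61986 | tip: 0.54995 0.31730 0.07217 | effort: -41.65453 -21.41494 -6.81142 0.35725
step 29 | θ: 1.38511 1.49345 -1.54053 -2.25362 | dq: 4.38000 2.00079 0.67937 -4.14163 | tip: 0.52888 0.33008 0.05079 | effort: -39.79324 -19.28525 -6.41721 0.08846
step 30 | θ: 1.42828 1.51314 -1.53316 -2.29278 | dq: 4.25399 1.93401 0.79131 -3.69736 | tip: 0.50853 0.34129 0.03069 | effort: -37.79576 -17.18952 -6.08562 -0.20050
step 31 | θ: 1.47021 1.53220 -1.52476 -2.32767 | dq: 4.13029 1.87691 0.88620 -3.28554 | tip: 0.48893 0.35108 0.01188 | effort: -35.73044 -15.16226 -5.81036 -0.50387
step 32 | θ: 1.51092 1.55073 -1.51550 -2.35860 | dq: 4.00917 1.82849 0.96426 -2.90389 | tip: 0.47010 0.35963 -0.00566 | effort: -33.65334 -13.22931 -5.58281 -0.81720
step 33 | θ: 1.55044 1.56882 -1.50554 -2.38585 | dq: 3.89062 1.78806 1.02589 -2.54983 | tip: 0.45206 0.36710 -0.02198 | effort: -31.60906 -11.40906 -5.39333 -1.13713
step 34 | θ: 1.58878 1.58653 -1.49505 -2.40969 | dq: 3.77451 1.75503 1.07178 -2.22081 | tip: 0.43480 0.37365 -0.03715
max |effort| (N·m): 109.76664


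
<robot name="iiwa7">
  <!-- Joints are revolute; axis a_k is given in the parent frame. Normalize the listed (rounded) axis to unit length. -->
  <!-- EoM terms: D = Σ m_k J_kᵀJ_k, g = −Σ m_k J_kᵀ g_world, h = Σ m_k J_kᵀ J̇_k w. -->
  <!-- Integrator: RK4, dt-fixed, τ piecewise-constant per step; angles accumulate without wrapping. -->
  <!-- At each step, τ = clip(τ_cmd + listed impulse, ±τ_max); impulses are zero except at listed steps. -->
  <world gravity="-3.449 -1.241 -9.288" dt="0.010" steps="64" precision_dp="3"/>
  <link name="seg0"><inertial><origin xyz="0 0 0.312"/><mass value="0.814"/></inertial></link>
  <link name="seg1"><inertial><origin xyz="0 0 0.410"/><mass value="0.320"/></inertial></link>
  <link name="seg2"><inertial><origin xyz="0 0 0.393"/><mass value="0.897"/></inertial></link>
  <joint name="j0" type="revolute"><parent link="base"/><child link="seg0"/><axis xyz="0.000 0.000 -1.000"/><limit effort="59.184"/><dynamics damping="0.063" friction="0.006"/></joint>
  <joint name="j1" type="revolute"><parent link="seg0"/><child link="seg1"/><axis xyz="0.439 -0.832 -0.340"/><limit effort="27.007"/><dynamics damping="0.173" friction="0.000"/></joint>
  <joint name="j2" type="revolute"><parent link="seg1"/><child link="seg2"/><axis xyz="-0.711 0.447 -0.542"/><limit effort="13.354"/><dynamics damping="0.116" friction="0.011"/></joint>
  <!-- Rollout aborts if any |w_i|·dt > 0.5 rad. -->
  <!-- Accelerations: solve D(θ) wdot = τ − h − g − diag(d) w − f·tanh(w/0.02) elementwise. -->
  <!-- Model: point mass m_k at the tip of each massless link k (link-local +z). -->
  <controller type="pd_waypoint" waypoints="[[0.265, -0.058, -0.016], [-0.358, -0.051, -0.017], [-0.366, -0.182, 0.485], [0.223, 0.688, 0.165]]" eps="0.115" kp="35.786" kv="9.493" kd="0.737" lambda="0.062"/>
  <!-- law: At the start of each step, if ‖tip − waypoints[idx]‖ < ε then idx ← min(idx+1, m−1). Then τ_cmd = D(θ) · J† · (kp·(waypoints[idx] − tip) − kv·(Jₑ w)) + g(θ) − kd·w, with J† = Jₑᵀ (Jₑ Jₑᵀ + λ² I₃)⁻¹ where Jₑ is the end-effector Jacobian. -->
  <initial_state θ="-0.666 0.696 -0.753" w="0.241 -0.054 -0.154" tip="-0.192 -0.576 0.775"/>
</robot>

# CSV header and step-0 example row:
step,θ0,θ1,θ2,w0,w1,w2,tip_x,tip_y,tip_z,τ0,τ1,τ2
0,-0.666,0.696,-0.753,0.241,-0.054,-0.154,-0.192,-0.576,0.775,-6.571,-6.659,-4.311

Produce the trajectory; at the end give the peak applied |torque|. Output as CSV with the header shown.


step,θ0,θ1,θ2,w0,w1,w2,tip_x,tip_y,tip_z,τ0,τ1,τ2
1,-0.660,0.692,-0.765,0.982,-0.643,-2.245,-0.192,-0.575,0.774,-6.593,-6.381,-2.307
2,-0.649,0.685,-0.791,1.132,-0.789,-2.944,-0.191,-0.574,0.772,-6.231,-6.353,-1.563
3,-0.638,0.677,-0.822,1.113,-0.803,-3.221,-0.189,-0.573,0.768,-5.797,-6.383,-1.215
4,-0.627,0.669,-0.855,1.049,-0.778,-3.366,-0.186,-0.572,0.764,-5.380,-6.416,-1.005
5,-0.617,0.662,-0.889,0.976,-0.739,-3.464,-0.183,-0.571,0.760,-5.000,-6.438,-0.852
6,-0.608,0.655,-0.924,0.905,-0.695,-3.542,-0.179,-0.571,0.755,-4.659,-6.448,-0.731
7,-0.599,0.648,-0.960,0.837,-0.648,-3.608,-0.175,-0.571,0.750,-4.355,-6.448,-0.631
8,-0.591,0.642,-0.997,0.773,-0.599,-3.666,-0.170,-0.570,0.744,-4.084,-6.439,-0.547
9,-0.583,0.636,-1.033,0.713,-0.547,-3.716,-0.164,-0.570,0.738,-3.841,-6.422,-0.477
10,-0.576,0.631,-1.071,0.656,-0.492,-3.761,-0.159,-0.570,0.731,-3.623,-6.400,-0.418
11,-0.570,0.626,-1.109,0.600,-0.435,-3.800,-0.153,-0.570,0.725,-3.426,-6.372,-0.368
12,-0.564,0.622,-1.147,0.547,-0.375,-3.833,-0.146,-0.570,0.717,-3.248,-6.339,-0.327
13,-0.559,0.619,-1.185,0.494,-0.312,-3.861,-0.139,-0.570,0.710,-3.087,-6.303,-0.292
14,-0.555,0.616,-1.224,0.442,-0.246,-3.884,-0.132,-0.570,0.702,-2.939,-6.264,-0.264
15,-0.550,0.614,-1.263,0.391,-0.176,-3.902,-0.125,-0.570,0.694,-2.804,-6.221,-0.242
16,-0.547,0.612,-1.302,0.339,-0.104,-3.915,-0.117,-0.570,0.686,-2.679,-6.176,-0.224
17,-0.544,0.612,-1.341,0.288,-0.028,-3.924,-0.109,-0.569,0.677,-2.564,-6.129,-0.212
18,-0.541,0.612,-1.381,0.235,0.052,-3.929,-0.101,-0.568,0.668,-2.457,-6.079,-0.203
19,-0.539,0.613,-1.420,0.182,0.135,-3.929,-0.093,-0.568,0.659,-2.356,-6.027,-0.199
20,-0.537,0.614,-1.459,0.129,0.221,-3.925,-0.085,-0.567,0.650,-2.263,-5.972,-0.199
21,-0.536,0.617,-1.498,0.074,0.311,-3.917,-0.076,-0.566,0.641,-2.174,-5.916,-0.203
22,-0.536,0.621,-1.538,0.019,0.403,-3.904,-0.068,-0.564,0.631,-2.091,-5.858,-0.211
23,-0.536,0.625,-1.576,-0.036,0.499,-3.889,-0.059,-0.563,0.621,-2.014,-5.797,-0.222
24,-0.536,0.631,-1.615,-0.092,0.598,-3.870,-0.051,-0.561,0.611,-1.941,-5.735,-0.237
25,-0.538,0.637,-1.654,-0.149,0.700,-3.846,-0.042,-0.559,0.601,-1.871,-5.671,-0.256
26,-0.539,0.645,-1.692,-0.208,0.805,-3.817,-0.033,-0.557,0.591,-1.805,-5.606,-0.280
27,-0.542,0.653,-1.730,-0.267,0.913,-3.784,-0.024,-0.555,0.581,-1.742,-5.539,-0.309
28,-0.545,0.663,-1.768,-0.327,1.022,-3.747,-0.016,-0.553,0.571,-1.682,-5.471,-0.342
29,-0.548,0.674,-1.805,-0.388,1.134,-3.705,-0.007,-0.550,0.561,-1.626,-5.402,-0.379
30,-0.553,0.686,-1.842,-0.449,1.247,-3.658,0.001,-0.547,0.551,-1.572,-5.331,-0.421
31,-0.557,0.699,-1.878,-0.511,1.360,-3.607,0.010,-0.544,0.541,-1.522,-5.260,-0.468
32,-0.563,0.713,-1.914,-0.573,1.475,-3.551,0.018,-0.541,0.531,-1.475,-5.188,-0.519
33,-0.569,0.728,-1.949,-0.635,1.589,-3.489,0.027,-0.537,0.521,-1.431,-5.116,-0.575
34,-0.575,0.744,-1.984,-0.698,1.701,-3.423,0.035,-0.534,0.511,-1.391,-5.043,-0.635
35,-0.583,0.762,-2.018,-0.760,1.813,-3.352,0.043,-0.530,0.502,-1.354,-4.971,-0.700
36,-0.591,0.781,-2.051,-0.821,1.922,-3.276,0.051,-0.527,0.492,-1.322,-4.898,-0.769
37,-0.599,0.801,-2.083,-0.882,2.028,-3.194,0.058,-0.523,0.482,-1.294,-4.827,-0.842
38,-0.608,0.821,-2.115,-0.942,2.130,-3.109,0.066,-0.519,0.473,-1.270,-4.757,-0.918
39,-0.618,0.843,-2.146,-1.000,2.227,-3.018,0.073,-0.515,0.464,-1.250,-4.689,-0.997
40,-0.628,0.866,-2.175,-1.057,2.319,-2.924,0.081,-0.511,0.455,-1.236,-4.623,-1.079
41,-0.639,0.889,-2.204,-1.111,2.405,-2.826,0.087,-0.507,0.446,-1.226,-4.559,-1.164
42,-0.650,0.914,-2.232,-1.163,2.486,-2.725,0.094,-0.503,0.437,-1.220,-4.499,-1.250
43,-0.662,0.939,-2.259,-1.212,2.559,-2.622,0.101,-0.499,0.428,-1.220,-4.444,-1.337
44,-0.675,0.965,-2.284,-1.258,2.626,-2.517,0.107,-0.495,0.420,-1.224,-4.392,-1.425
45,-0.687,0.992,-2.309,-1.300,2.686,-2.410,0.114,-0.491,0.411,-1.232,-4.346,-1.513
46,-0.701,1.019,-2.333,-1.339,2.738,-2.304,0.120,-0.488,0.403,-1.244,-4.305,-1.601
47,-0.714,1.046,-2.355,-1.374,2.784,-2.197,0.125,-0.484,0.395,-1.260,-4.270,-1.689
48,-0.728,1.074,-2.377,-1.406,2.823,-2.090,0.131,-0.480,0.387,-1.279,-4.241,-1.775
49,-0.742,1.103,-2.397,-1.433,2.856,-1.985,0.137,-0.476,0.378,-1.301,-4.219,-1.860
50,-0.757,1.132,-2.416,-1.457,2.882,-1.882,0.142,-0.473,0.370,-1.324,-4.202,-1.944
51,-0.771,1.161,-2.435,-1.477,2.902,-1.780,0.147,-0.469,0.362,-1.349,-4.192,-2.026
52,-0.786,1.190,-2.452,-1.494,2.916,-1.680,0.152,-0.466,0.354,-1.375,-4.187,-2.106
53,-0.801,1.219,-2.468,-1.507,2.924,-1.583,0.157,-0.462,0.346,-1.401,-4.188,-2.184
54,-0.816,1.248,-2.484,-1.517,2.927,-1.488,0.161,-0.459,0.338,-1.427,-4.195,-2.260
55,-0.832,1.277,-2.498,-1.524,2.925,-1.396,0.166,-0.456,0.330,-1.452,-4.205,-2.335
56,-0.847,1.307,-2.512,-1.528,2.918,-1.307,0.170,-0.452,0.321,-1.477,-4.220,-2.406
57,-0.862,1.336,-2.524,-1.530,2.907,-1.220,0.174,-0.449,0.313,-1.499,-4.238,-2.476
58,-0.877,1.365,-2.536,-1.529,2.892,-1.137,0.178,-0.445,0.305,-1.520,-4.259,-2.543
59,-0.893,1.394,-2.547,-1.525,2.872,-1.057,0.182,-0.442,0.297,-1.539,-4.282,-2.608
60,-0.908,1.422,-2.557,-1.520,2.849,-0.980,0.186,-0.439,0.288,-1.556,-4.306,-2.670
61,-0.923,1.451,-2.567,-1.513,2.823,-0.906,0.190,-0.435,0.280,-1.571,-4.332,-2.730
62,-0.938,1.479,-2.575,-1.504,2.793,-0.835,0.193,-0.432,0.272,-1.584,-4.358,-2.787
63,-0.953,1.506,-2.583,-1.494,2.761,-0.767,0.197,-0.428,0.263,-1.594,-4.385,-2.842
64,-0.968,1.534,-2.591,-1.483,2.726,-0.703,0.200,-0.424,0.255,,,
# max |τ| (N·m): 6.659


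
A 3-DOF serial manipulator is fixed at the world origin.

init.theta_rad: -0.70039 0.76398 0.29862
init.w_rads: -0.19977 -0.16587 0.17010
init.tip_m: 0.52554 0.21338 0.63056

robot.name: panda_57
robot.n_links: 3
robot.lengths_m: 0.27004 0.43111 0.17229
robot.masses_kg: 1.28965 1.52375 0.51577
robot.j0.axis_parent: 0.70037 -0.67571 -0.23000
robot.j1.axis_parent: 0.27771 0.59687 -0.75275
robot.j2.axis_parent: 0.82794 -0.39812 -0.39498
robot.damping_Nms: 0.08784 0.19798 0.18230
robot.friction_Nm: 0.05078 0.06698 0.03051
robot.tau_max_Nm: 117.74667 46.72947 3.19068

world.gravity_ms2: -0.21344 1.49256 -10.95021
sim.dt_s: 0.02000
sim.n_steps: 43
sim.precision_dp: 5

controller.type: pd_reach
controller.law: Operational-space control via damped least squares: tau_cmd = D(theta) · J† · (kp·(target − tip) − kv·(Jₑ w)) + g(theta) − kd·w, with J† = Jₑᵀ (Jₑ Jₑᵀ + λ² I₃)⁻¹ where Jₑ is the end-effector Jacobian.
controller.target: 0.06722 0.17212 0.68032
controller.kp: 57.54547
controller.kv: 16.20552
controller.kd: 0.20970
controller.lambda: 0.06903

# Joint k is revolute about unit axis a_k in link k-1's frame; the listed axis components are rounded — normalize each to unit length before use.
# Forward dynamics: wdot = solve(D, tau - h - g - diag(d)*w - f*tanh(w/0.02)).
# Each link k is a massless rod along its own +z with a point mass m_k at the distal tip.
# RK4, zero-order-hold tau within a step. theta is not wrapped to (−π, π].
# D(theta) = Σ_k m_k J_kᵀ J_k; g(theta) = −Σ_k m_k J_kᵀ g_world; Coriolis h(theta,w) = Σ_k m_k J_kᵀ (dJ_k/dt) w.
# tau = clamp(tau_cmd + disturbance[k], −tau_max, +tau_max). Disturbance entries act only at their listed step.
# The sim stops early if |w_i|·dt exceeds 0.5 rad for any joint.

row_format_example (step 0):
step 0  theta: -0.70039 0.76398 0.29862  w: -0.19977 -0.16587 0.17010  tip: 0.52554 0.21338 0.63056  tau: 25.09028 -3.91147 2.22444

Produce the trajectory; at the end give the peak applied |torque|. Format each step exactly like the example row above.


step 1  theta: -0.70294 0.75689 0.31784  w: -0.04992 -0.54725 1.65548  tip: 0.52312 0.21597 0.63152  tau: 18.93639 -2.72277 1.43402
step 2  theta: -0.70309 0.74360 0.35494  w: 0.03444 -0.78092 2.04108  tip: 0.51660 0.21810 0.63562  tau: 16.34275 -2.01736 1.14468
step 3  theta: -0.70200 0.72663 0.39717  w: 0.07411 -0.91513 2.18437  tip: 0.50824 0.22023 0.64085  tau: 15.09263 -1.58700 0.99457
step 4  theta: -0.70035 0.70758 0.44138  w: 0.08985 -0.98879 2.24514  tip: 0.49887 0.22238 0.64640  tau: 14.53181 -1.32808 0.90013
step 5  theta: -0.69850 0.68741 0.48635  w: 0.09472 -1.02713 2.26412  tip: 0.48893 0.22448 0.65190  tau: 14.36277 -1.17977 0.83233
step 6  theta: -0.69658 0.66666 0.53139  w: 0.09674 -1.04622 2.25379  tip: 0.47865 0.22647 0.65716  tau: 14.40479 -1.10403 0.77801
step 7  theta: -0.69460 0.64563 0.57598  w: 0.10024 -1.05593 2.22123  tip: 0.46817 0.22830 0.66212  tau: 14.53682 -1.07563 0.72973
step 8  theta: -0.69252 0.62444 0.61975  w: 0.10700 -1.06194 2.17217  tip: 0.45756 0.22991 0.66678  tau: 14.68097 -1.07708 0.68318
step 9  theta: -0.69027 0.60313 0.66241  w: 0.11724 -1.06734 2.11141  tip: 0.44687 0.23129 0.67115  tau: 14.79215 -1.09611 0.63611
step 10  theta: -0.68779 0.58171 0.70378  w: 0.13035 -1.07356 2.04282  tip: 0.43612 0.23240 0.67528  tau: 14.84874 -1.12410 0.58759
step 11  theta: -0.68502 0.56015 0.74373  w: 0.14532 -1.08108 1.96938  tip: 0.42532 0.23323 0.67919  tau: 14.84461 -1.15512 0.53751
step 12  theta: -0.68195 0.53842 0.78218  w: 0.16107 -1.08984 1.89329  tip: 0.41449 0.23377 0.68293  tau: 14.78277 -1.18516 0.48624
step 13  theta: -0.67857 0.51651 0.81911  w: 0.17664 -1.09948 1.81615  tip: 0.40363 0.23404 0.68651  tau: 14.67099 -1.21165 0.43432
step 14  theta: -0.67488 0.49441 0.85450  w: 0.19121 -1.10954 1.73914  tip: 0.39277 0.23404 0.68994  tau: 14.51890 -1.23304 0.38236
step 15  theta: -0.67093 0.47211 0.88837  w: 0.20416 -1.11951 1.66307  tip: 0.38193 0.23379 0.69323  tau: 14.33627 -1.24854 0.33090
step 16  theta: -0.66673 0.44961 0.92074  w: 0.21506 -1.12893 1.58856  tip: 0.37112 0.23331 0.69638  tau: 14.13209 -1.25785 0.28044
step 17  theta: -0.66234 0.42694 0.95165  w: 0.22366 -1.13738 1.51603  tip: 0.36037 0.23262 0.69939  tau: 13.91414 -1.26108 0.23133
step 18  theta: -0.65780 0.40411 0.98114  w: 0.22983 -1.14451 1.44580  tip: 0.34970 0.23174 0.70226  tau: 13.68889 -1.25855 0.18388
step 19  theta: -0.65317 0.38115 1.00925  w: 0.23356 -1.15004 1.37808  tip: 0.33914 0.23071 0.70497  tau: 13.46154 -1.25076 0.13830
step 20  theta: -0.64848 0.35811 1.03605  w: 0.23493 -1.15375 1.31302  tip: 0.32871 0.22955 0.70753  tau: 13.23613 -1.23832 0.09471
step 21  theta: -0.64379 0.33501 1.06157  w: 0.23408 -1.15549 1.25071  tip: 0.31843 0.22826 0.70994  tau: 13.01575 -1.22186 0.05319
step 22  theta: -0.63913 0.31189 1.08589  w: 0.23118 -1.15517 1.19120  tip: 0.30833 0.22689 0.71217  tau: 12.80263 -1.20207 0.01378
step 23  theta: -0.63456 0.28881 1.10905  w: 0.22644 -1.15276 1.13450  tip: 0.29843 0.22544 0.71424  tau: 12.59835 -1.17958 -0.02352
step 24  theta: -0.63009 0.26579 1.13111  w: 0.22009 -1.14826 1.08057  tip: 0.28875 0.22394 0.71614  tau: 12.40394 -1.15502 -0.05874
step 25  theta: -0.62577 0.24289 1.15212  w: 0.21236 -1.14170 1.02939  tip: 0.27929 0.22240 0.71787  tau: 12.22001 -1.12896 -0.09194
step 26  theta: -0.62161 0.22014 1.17214  w: 0.20346 -1.13318 0.98087  tip: 0.27008 0.22083 0.71943  tau: 12.04683 -1.10194 -0.12317
step 27  theta: -0.61764 0.19758 1.19122  w: 0.19362 -1.12277 0.93494  tip: 0.26113 0.21926 0.72082  tau: 11.88443 -1.07442 -0.15252
step 28  theta: -0.61388 0.17524 1.20942  w: 0.18304 -1.11060 0.89150  tip: 0.25245 0.21768 0.72206  tau: 11.73265 -1.04682 -0.18007
step 29  theta: -0.61033 0.15316 1.22677  w: 0.17190 -1.09679 0.85045  tip: 0.24404 0.21611 0.72314  tau: 11.59117 -1.01948 -0.20590
step 30  theta: -0.60701 0.13138 1.24333  w: 0.16039 -1.08149 0.81169  tip: 0.23592 0.21455 0.72407  tau: 11.45960 -0.99271 -0.23011
step 31  theta: -0.60392 0.10992 1.25914  w: 0.14864 -1.06483 0.77509  tip: 0.22808 0.21303 0.72485  tau: 11.33747 -0.96675 -0.25278
step 32  theta: -0.60107 0.08880 1.27424  w: 0.13681 -1.04696 0.74055  tip: 0.22053 0.21153 0.72550  tau: 11.22425 -0.94178 -0.27401
step 33  theta: -0.59845 0.06805 1.28867  w: 0.12502 -1.02802 0.70796  tip: 0.21326 0.21006 0.72602  tau: 11.11943 -0.91796 -0.29387
step 34  theta: -0.59607 0.04768 1.30247  w: 0.11335 -1.00815 0.67720  tip: 0.20629 0.20864 0.72642  tau: 11.02245 -0.89540 -0.31247
step 35  theta: -0.59392 0.02773 1.31568  w: 0.10192 -0.98749 0.64816  tip: 0.19960 0.20725 0.72671  tau: 10.93277 -0.87416 -0.32987
step 36  theta: -0.59199 0.00819 1.32833  w: 0.09078 -0.96617 0.62075  tip: 0.19319 0.20591 0.72689  tau: 10.84987 -0.85429 -0.34616
step 37  theta: -0.59029 -0.01091 1.34044  w: 0.08001 -0.94430 0.59485  tip: 0.18706 0.20462 0.72697  tau: 10.77322 -0.83581 -0.36141
step 38  theta: -0.58879 -0.02958 1.35206  w: 0.06964 -0.92201 0.57038  tip: 0.18120 0.20337 0.72696  tau: 10.70235 -0.81871 -0.37569
step 39  theta: -0.58750 -0.04779 1.36320  w: 0.05973 -0.89938 0.54724  tip: 0.17560 0.20217 0.72688  tau: 10.63676 -0.80296 -0.38907
step 40  theta: -0.58640 -0.06555 1.37389  w: 0.05030 -0.87653 0.52534  tip: 0.17027 0.20101 0.72671  tau: 10.57598 -0.78853 -0.40162
step 41  theta: -0.58549 -0.08285 1.38416  w: 0.04138 -0.85353 0.50460  tip: 0.16518 0.19990 0.72648  tau: 10.51950 -0.77536 -0.41339
step 42  theta: -0.58474 -0.09969 1.39403  w: 0.03300 -0.83044 0.48491  tip: 0.16034 0.19884 0.72619  tau: 10.46672 -0.76340 -0.42443
step 43  theta: -0.58416 -0.11607 1.40351  w: 0.02519 -0.80731 0.46620  tip: 0.15573 0.19783 0.72584
max |tau| (N·m): 25.09028


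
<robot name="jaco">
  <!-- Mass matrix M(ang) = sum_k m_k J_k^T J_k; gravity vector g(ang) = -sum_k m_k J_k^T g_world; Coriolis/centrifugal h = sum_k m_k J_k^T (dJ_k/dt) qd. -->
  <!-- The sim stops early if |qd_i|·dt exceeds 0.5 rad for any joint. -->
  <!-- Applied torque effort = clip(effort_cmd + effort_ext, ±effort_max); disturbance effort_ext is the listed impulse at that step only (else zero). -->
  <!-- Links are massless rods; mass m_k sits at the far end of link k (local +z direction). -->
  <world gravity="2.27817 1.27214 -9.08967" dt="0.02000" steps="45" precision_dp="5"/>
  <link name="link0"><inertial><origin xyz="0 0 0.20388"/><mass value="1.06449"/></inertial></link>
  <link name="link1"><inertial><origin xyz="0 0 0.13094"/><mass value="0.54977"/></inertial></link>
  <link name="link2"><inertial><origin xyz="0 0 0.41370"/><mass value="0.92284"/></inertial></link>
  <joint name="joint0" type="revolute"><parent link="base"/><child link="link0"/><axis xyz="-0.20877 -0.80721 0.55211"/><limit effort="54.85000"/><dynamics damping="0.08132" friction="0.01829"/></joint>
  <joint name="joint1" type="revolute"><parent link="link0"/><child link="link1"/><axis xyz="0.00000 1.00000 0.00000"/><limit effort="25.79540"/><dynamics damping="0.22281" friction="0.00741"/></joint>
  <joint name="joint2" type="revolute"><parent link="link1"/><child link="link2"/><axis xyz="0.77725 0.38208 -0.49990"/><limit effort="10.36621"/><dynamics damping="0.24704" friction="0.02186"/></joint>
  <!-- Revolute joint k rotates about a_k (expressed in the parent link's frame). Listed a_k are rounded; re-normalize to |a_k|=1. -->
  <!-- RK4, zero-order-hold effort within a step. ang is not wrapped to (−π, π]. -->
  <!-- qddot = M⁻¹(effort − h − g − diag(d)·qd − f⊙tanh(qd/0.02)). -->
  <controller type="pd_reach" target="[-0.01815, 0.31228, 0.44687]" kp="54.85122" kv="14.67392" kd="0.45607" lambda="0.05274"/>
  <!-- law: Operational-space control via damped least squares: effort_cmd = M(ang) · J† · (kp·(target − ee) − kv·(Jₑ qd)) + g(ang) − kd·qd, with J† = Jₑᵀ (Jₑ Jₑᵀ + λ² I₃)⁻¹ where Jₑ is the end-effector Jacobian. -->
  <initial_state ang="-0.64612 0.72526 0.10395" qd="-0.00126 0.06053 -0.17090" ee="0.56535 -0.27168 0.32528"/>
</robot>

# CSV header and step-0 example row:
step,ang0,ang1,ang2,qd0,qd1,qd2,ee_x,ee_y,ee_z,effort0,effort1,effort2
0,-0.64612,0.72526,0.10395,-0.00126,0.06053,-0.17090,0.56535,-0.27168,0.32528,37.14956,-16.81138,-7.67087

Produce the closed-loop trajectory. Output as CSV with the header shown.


step,ang0,ang1,ang2,qd0,qd1,qd2,ee_x,ee_y,ee_z,effort0,effort1,effort2
1,-0.60239,0.75503,0.13376,4.26178,2.81898,3.01732,0.56151,-0.26522,0.32750,26.62591,-14.32054,-6.73524
2,-0.50111,0.81907,0.20002,5.82988,3.54902,3.55106,0.55122,-0.24900,0.33507,18.67400,-11.07261,-4.60535
3,-0.37918,0.89062,0.26819,6.36188,3.60088,3.24842,0.53737,-0.22574,0.34776,12.95159,-8.38007,-2.70506
4,-0.25116,0.96082,0.32776,6.45231,3.42438,2.71105,0.52099,-0.19792,0.36399,8.92346,-6.39691,-1.28541
5,-0.12346,1.02669,0.37620,6.33173,3.17157,2.14539,0.50248,-0.16744,0.38215,6.08119,-4.99340,-0.29493
6,0.00069,1.08728,0.41369,6.09970,2.89699,1.62132,0.48209,-0.13568,0.40095,4.04328,-4.01340,0.37322
7,0.11958,1.14235,0.44131,5.80513,2.62241,1.16027,0.46007,-0.10364,0.41941,2.54860,-3.33239,0.81476
8,0.23222,1.19203,0.46037,5.47537,2.35791,0.76591,0.43669,-0.07203,0.43685,1.42542,-2.86123,1.10176
9,0.33808,1.23657,0.47218,5.12747,2.10883,0.43526,0.41225,-0.04137,0.45281,0.56283,-2.53840,1.28490
10,0.43693,1.27631,0.47796,4.77305,1.87826,0.16287,0.38711,-0.01203,0.46701,-0.11044,-2.32192,1.39851
11,0.52871,1.31165,0.47884,4.42199,1.66885,-0.05480,0.36161,0.01574,0.47931,-0.64098,-2.18343,1.46172
12,0.61363,1.34305,0.47595,4.08421,1.48329,-0.21766,0.33607,0.04174,0.48967,-1.06107,-2.10308,1.48042
13,0.69189,1.37092,0.47015,3.75513,1.31557,-0.34767,0.31081,0.06588,0.49816,-1.38869,-2.06405,1.48494
14,0.76371,1.39564,0.46207,3.44028,1.16682,-0.44702,0.28612,0.08815,0.50488,-1.64007,-2.05795,1.47747
15,0.82942,1.41758,0.45229,3.14286,1.03655,-0.51942,0.26224,0.10858,0.51000,-1.82783,-2.07768,1.46041
16,0.88939,1.43709,0.44131,2.86460,0.92351,-0.56897,0.23936,0.12723,0.51367,-1.96242,-2.11737,1.43590
17,0.94400,1.45451,0.42954,2.60627,0.82606,-0.59962,0.21762,0.14420,0.51609,-2.05282,-2.17216,1.40576
18,0.99366,1.47013,0.41732,2.36795,0.74243,-0.61498,0.19713,0.15957,0.51743,-2.10692,-2.23799,1.37152
19,1.03875,1.48420,0.40493,2.14921,0.67084,-0.61821,0.17793,0.17348,0.51786,-2.13168,-2.31145,1.33450
20,1.07967,1.49696,0.39257,1.94931,0.60962,-0.61204,0.16005,0.18604,0.51754,-2.13323,-2.38972,1.29582
21,1.11678,1.50858,0.38042,1.76724,0.55720,-0.59875,0.14349,0.19737,0.51661,-2.11691,-2.47042,1.25645
22,1.15042,1.51924,0.36860,1.60186,0.51219,-0.58023,0.12822,0.20758,0.51520,-2.08726,-2.55164,1.21717
23,1.18091,1.52906,0.35718,1.45198,0.47337,-0.55802,0.11419,0.21678,0.51341,-2.04813,-2.63183,1.17864
24,1.20855,1.53816,0.34625,1.31636,0.43969,-0.53337,0.10135,0.22507,0.51134,-2.00268,-2.70981,1.14136
25,1.23362,1.54664,0.33582,1.19379,0.41026,-0.50724,0.08964,0.23256,0.50908,-1.95344,-2.78466,1.10573
26,1.25636,1.55456,0.32593,1.08312,0.38432,-0.48039,0.07898,0.23932,0.50668,-1.90246,-2.85577,1.07201
27,1.27700,1.56200,0.31658,0.98325,0.36127,-0.45340,0.06930,0.24543,0.50420,-1.85127,-2.92271,1.04039
28,1.29574,1.56900,0.30777,0.89315,0.34058,-0.42672,0.06053,0.25096,0.50168,-1.80105,-2.98525,1.01096
29,1.31277,1.57561,0.29948,0.81187,0.32185,-0.40065,0.05259,0.25597,0.49916,-1.75264,-3.04331,0.98375
30,1.32826,1.58187,0.29172,0.73853,0.30474,-0.37544,0.04541,0.26052,0.49666,-1.70660,-3.09689,0.95874
31,1.34235,1.58780,0.28444,0.67235,0.28899,-0.35123,0.03894,0.26465,0.49421,-1.66332,-3.14611,0.93587
32,1.35519,1.59342,0.27765,0.61260,0.27437,-0.32812,0.03311,0.26841,0.49181,-1.62298,-3.19115,0.91505
33,1.36689,1.59877,0.27130,0.55863,0.26073,-0.30617,0.02785,0.27184,0.48949,-1.58567,-3.23221,0.89617
34,1.37756,1.60384,0.26538,0.50985,0.24791,-0.28541,0.02312,0.27497,0.48726,-1.55138,-3.26953,0.87911
35,1.38731,1.60868,0.25987,0.46574,0.23583,-0.26583,0.01886,0.27783,0.48511,-1.52003,-3.30338,0.86374
36,1.39622,1.61327,0.25473,0.42581,0.22438,-0.24741,0.01504,0.28044,0.48304,-1.49148,-3.33400,0.84993
37,1.40437,1.61765,0.24996,0.38965,0.21352,-0.23012,0.01160,0.28284,0.48108,-1.46559,-3.36166,0.83755
38,1.41183,1.62181,0.24552,0.35687,0.20317,-0.21393,0.00852,0.28504,0.47920,-1.44217,-3.38661,0.82649
39,1.41866,1.62577,0.24139,0.32714,0.19331,-0.19878,0.00574,0.28705,0.47741,-1.42105,-3.40908,0.81661
40,1.42493,1.62954,0.23755,0.30013,0.18389,-0.18463,0.00326,0.28891,0.47572,-1.40204,-3.42931,0.80781
41,1.43068,1.63313,0.23399,0.27560,0.17490,-0.17142,0.00103,0.29061,0.47411,-1.38496,-3.44749,0.79999
42,1.43597,1.63653,0.23069,0.25328,0.16630,-0.15910,-0.00098,0.29218,0.47258,-1.36964,-3.46383,0.79304
43,1.44083,1.63978,0.22762,0.23297,0.15808,-0.14762,-0.00277,0.29363,0.47114,-1.35593,-3.47851,0.78689
44,1.44530,1.64286,0.22478,0.21446,0.15021,-0.13693,-0.00438,0.29496,0.46978,-1.34365,-3.49169,0.78144
45,1.44941,1.64578,0.22214,0.19758,0.14270,-0.12698,-0.00582,0.29619,0.46849,,,


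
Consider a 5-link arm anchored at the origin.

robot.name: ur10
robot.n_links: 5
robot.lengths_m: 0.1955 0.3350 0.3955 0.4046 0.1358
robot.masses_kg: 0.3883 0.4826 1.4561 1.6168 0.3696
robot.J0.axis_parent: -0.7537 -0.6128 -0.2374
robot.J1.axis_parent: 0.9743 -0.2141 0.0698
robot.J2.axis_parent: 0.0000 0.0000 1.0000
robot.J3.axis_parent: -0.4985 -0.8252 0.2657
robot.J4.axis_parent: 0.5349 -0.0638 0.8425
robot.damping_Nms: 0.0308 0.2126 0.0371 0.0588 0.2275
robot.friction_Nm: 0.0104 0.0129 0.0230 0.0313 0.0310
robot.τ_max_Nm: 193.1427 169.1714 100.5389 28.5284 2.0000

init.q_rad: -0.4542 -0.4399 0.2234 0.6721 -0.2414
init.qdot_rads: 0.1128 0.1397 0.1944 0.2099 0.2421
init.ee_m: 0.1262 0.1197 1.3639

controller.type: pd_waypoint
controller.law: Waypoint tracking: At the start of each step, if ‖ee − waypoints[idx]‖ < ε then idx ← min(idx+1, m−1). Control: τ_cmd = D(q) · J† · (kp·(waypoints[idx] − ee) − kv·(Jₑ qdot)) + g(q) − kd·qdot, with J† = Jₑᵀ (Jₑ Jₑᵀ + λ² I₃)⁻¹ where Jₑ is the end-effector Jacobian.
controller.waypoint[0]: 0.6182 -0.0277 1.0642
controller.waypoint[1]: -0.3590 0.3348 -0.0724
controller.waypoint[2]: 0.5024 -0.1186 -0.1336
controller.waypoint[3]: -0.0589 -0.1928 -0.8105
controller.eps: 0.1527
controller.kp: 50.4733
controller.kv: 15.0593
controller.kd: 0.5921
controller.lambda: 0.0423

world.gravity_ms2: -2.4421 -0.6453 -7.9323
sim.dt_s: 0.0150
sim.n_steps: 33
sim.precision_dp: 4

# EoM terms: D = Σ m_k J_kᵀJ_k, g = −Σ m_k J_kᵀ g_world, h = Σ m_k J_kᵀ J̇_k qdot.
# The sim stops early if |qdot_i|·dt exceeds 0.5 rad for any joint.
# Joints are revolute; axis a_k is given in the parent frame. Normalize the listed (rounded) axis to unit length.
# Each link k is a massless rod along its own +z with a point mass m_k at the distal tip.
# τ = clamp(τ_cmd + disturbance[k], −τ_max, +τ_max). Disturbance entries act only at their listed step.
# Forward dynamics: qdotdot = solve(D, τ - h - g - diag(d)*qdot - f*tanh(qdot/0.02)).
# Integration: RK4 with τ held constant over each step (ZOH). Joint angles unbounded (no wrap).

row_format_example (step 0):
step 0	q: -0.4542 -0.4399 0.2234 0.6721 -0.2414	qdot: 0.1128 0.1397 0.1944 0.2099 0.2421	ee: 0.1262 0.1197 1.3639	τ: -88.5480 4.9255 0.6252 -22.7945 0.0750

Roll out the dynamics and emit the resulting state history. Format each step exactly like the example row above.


step 1	q: -0.4589 -0.4425 0.2254 0.6797 -0.2509	qdot: -0.7488 -0.4828 -0.0847 0.8271 0.2423	ee: 0.1262 0.1177 1.3621	τ: -67.8846 4.3074 0.6952 -18.7926 0.0362
step 2	q: -0.4750 -0.4533 0.2241 0.6948 -0.2617	qdot: -1.3940 -0.9473 -0.2713 1.2206 0.2150	ee: 0.1318 0.1146 1.3576	τ: -50.3424 3.7808 0.7047 -15.3223 0.0195
step 3	q: -0.4994 -0.4701 0.2201 0.7145 -0.2724	qdot: -1.8666 -1.2774 -0.4143 1.4300 0.2054	ee: 0.1421 0.1106 1.3509	τ: -35.6693 3.2027 0.6694 -12.3573 -0.0029
step 4	q: -0.5298 -0.4909 0.2143 0.7362 -0.2832	qdot: -2.2027 -1.4989 -0.5266 1.4998 0.2013	ee: 0.1558 0.1060 1.3428	τ: -23.6187 2.5590 0.6000 -9.8708 -0.0242
step 5	q: -0.5645 -0.5145 0.2069 0.7583 -0.2941	qdot: -2.4316 -1.6353 -0.6121 1.4714 0.1988	ee: 0.1722 0.1009 1.3337	τ: -13.8674 1.8347 0.4995 -7.8201 -0.0429
step 6	q: -0.6020 -0.5396 0.1984 0.7794 -0.3051	qdot: -2.5770 -1.7064 -0.6734 1.3794 0.1986	ee: 0.1904 0.0955 1.3239	τ: -6.0763 1.0357 0.3733 -6.1539 -0.0600
step 7	q: -0.6413 -0.5654 0.1891 0.7989 -0.3161	qdot: -2.6576 -1.7288 -0.7133 1.2507 0.1997	ee: 0.2100 0.0898 1.3136	τ: 0.0727 0.1887 0.2298 -4.8191 -0.0750
step 8	q: -0.6813 -0.5913 0.1793 0.8164 -0.3271	qdot: -2.6881 -1.7155 -0.7347 1.1047 0.2019	ee: 0.2303 0.0840 1.3032	τ: 4.8668 -0.6742 0.0775 -3.7646 -0.0882
step 9	q: -0.7215 -0.6168 0.1693 0.8316 -0.3382	qdot: -2.6801 -1.6769 -0.7406 0.9551 0.2047	ee: 0.2509 0.0782 1.2927	τ: 8.5552 -1.5210 -0.0755 -2.9441 -0.0996
step 10	q: -0.7614 -0.6416 0.1592 0.8446 -0.3491	qdot: -2.6428 -1.6209 -0.7339 0.8106 0.2080	ee: 0.2715 0.0724 1.2822	τ: 11.3487 -2.3244 -0.2227 -2.3164 -0.1092
step 11	q: -0.8006 -0.6654 0.1494 0.8555 -0.3601	qdot: -2.5834 -1.5538 -0.7170 0.6767 0.2114	ee: 0.2918 0.0668 1.2719	τ: 13.4233 -3.0630 -0.3594 -1.8464 -0.1171
step 12	q: -0.8387 -0.6882 0.1398 0.8645 -0.3710	qdot: -2.5076 -1.4800 -0.6925 0.5560 0.2149	ee: 0.3117 0.0613 1.2618	τ: 14.9240 -3.7223 -0.4821 -1.5040 -0.1235
step 13	q: -0.8756 -0.7099 0.1307 0.8718 -0.3818	qdot: -2.4203 -1.4032 -0.6622 0.4498 0.2183	ee: 0.3308 0.0560 1.2520	τ: 15.9696 -4.2940 -0.5891 -1.2639 -0.1284
step 14	q: -0.9112 -0.7304 0.1220 0.8777 -0.3926	qdot: -2.3251 -1.3257 -0.6279 0.3580 0.2215	ee: 0.3493 0.0509 1.2425	τ: 16.6565 -4.7751 -0.6796 -1.1052 -0.1321
step 15	q: -0.9453 -0.7498 0.1139 0.8823 -0.4034	qdot: -2.2249 -1.2494 -0.5910 0.2797 0.2246	ee: 0.3669 0.0461 1.2332	τ: 17.0630 -5.1669 -0.7538 -1.0104 -0.1346
step 16	q: -0.9779 -0.7681 0.1064 0.8858 -0.4141	qdot: -2.1223 -1.1755 -0.5528 0.2140 0.2274	ee: 0.3836 0.0414 1.2244	τ: 17.2523 -5.4737 -0.8123 -0.9652 -0.1362
step 17	q: -1.0089 -0.7852 0.0994 0.8884 -0.4247	qdot: -2.0189 -1.1047 -0.5142 0.1595 0.2300	ee: 0.3994 0.0371 1.2158	τ: 17.2753 -5.7022 -0.8564 -0.9579 -0.1370
step 18	q: -1.0384 -0.8013 0.0930 0.8902 -0.4353	qdot: -1.9164 -1.0376 -0.4760 0.1147 0.2324	ee: 0.4143 0.0330 1.2076	τ: 17.1728 -5.8601 -0.8874 -0.9790 -0.1372
step 19	q: -1.0663 -0.8165 0.0871 0.8915 -0.4459	qdot: -1.8158 -0.9744 -0.4387 0.0783 0.2347	ee: 0.4284 0.0291 1.1998	τ: 16.9775 -5.9564 -0.9070 -1.0211 -0.1368
step 20	q: -1.0928 -0.8307 0.0818 0.8923 -0.4564	qdot: -1.7180 -0.9151 -0.4030 0.0495 0.2373	ee: 0.4415 0.0255 1.1923	τ: 16.7156 -5.9998 -0.9167 -1.0792 -0.1363
step 21	q: -1.1178 -0.8441 0.0770 0.8927 -0.4669	qdot: -1.6237 -0.8598 -0.3692 0.0270 0.2397	ee: 0.4538 0.0222 1.1852	τ: 16.4066 -5.9974 -0.9179 -1.1486 -0.1355
step 22	q: -1.1415 -0.8567 0.0728 0.8928 -0.4774	qdot: -1.5332 -0.8081 -0.3376 0.0101 0.2424	ee: 0.4653 0.0190 1.1784	τ: 16.0671 -5.9576 -0.9118 -1.2262 -0.1347
step 23	q: -1.1638 -0.8685 0.0689 0.8926 -0.4879	qdot: -1.4469 -0.7599 -0.3095 -0.0021 0.2468	ee: 0.4760 0.0161 1.1720	τ: 15.7081 -5.8849 -0.8987 -1.3094 -0.1348
step 24	q: -1.1848 -0.8796 0.0655 0.8924 -0.4984	qdot: -1.3647 -0.7149 -0.2839 -0.0106 0.2485	ee: 0.4860 0.0134 1.1658	τ: 15.3362 -5.7811 -0.8790 -1.3951 -0.1331
step 25	q: -1.2047 -0.8901 0.0625 0.8920 -0.5090	qdot: -1.2865 -0.6728 -0.2601 -0.0166 0.2490	ee: 0.4953 0.0110 1.1600	τ: 14.9650 -5.6618 -0.8564 -1.4802 -0.1307
step 26	q: -1.2234 -0.9000 0.0598 0.8916 -0.5194	qdot: -1.2123 -0.6335 -0.2380 -0.0206 0.2497	ee: 0.5039 0.0087 1.1545	τ: 31.1047 -96.6954 -20.2840 23.2262 -1.3903
step 27	q: -1.2573 -0.9238 0.0490 0.9106 -0.5329	qdot: -3.3417 -2.5487 -1.3983 2.5332 0.1642	ee: 0.5064 0.0086 1.1430	τ: 29.1126 -75.3829 -15.7094 16.0300 -1.0620
step 28	q: -1.3201 -0.9731 0.0212 0.9600 -0.5464	qdot: -5.0875 -4.0312 -2.5144 4.0093 0.0278	ee: 0.4993 0.0118 1.1210	τ: 29.8448 -59.0626 -12.4458 11.3954 -0.7735
step 29	q: -1.4075 -1.0420 -0.0250 1.0247 -0.5573	qdot: -6.6398 -5.1855 -3.8004 4.5568 -0.0213	ee: 0.4858 0.0176 1.0913	τ: 29.9381 -45.5027 -9.5812 8.2968 -0.5845
step 30	q: -1.5181 -1.1266 -0.0925 1.0920 -0.5667	qdot: -8.2092 -6.1318 -5.3396 4.3489 -0.2583	ee: 0.4679 0.0252 1.0562	τ: 27.3430 -32.3983 -6.4735 6.2246 -0.3131
step 31	q: -1.6538 -1.2245 -0.1866 1.1517 -0.5693	qdot: -9.9975 -6.9510 -7.3070 3.5285 -0.3780	ee: 0.4469 0.0340 1.0185	τ: 21.5606 -18.2120 -2.8565 5.0365 -0.1424
step 32	q: -1.8183 -1.3333 -0.3150 1.1958 -0.5705	qdot: -12.0144 -7.5723 -9.9040 2.3011 -0.4668	ee: 0.4235 0.0440 0.9806	τ: 12.5718 -1.3961 1.6108 4.5839 -0.0104
step 33	q: -2.0092 -1.4464 -0.4854 1.2229 -0.5703	qdot: -13.1797 -7.3377 -12.6874 1.4934 -0.3653	ee: 0.3975 0.0547 0.9448


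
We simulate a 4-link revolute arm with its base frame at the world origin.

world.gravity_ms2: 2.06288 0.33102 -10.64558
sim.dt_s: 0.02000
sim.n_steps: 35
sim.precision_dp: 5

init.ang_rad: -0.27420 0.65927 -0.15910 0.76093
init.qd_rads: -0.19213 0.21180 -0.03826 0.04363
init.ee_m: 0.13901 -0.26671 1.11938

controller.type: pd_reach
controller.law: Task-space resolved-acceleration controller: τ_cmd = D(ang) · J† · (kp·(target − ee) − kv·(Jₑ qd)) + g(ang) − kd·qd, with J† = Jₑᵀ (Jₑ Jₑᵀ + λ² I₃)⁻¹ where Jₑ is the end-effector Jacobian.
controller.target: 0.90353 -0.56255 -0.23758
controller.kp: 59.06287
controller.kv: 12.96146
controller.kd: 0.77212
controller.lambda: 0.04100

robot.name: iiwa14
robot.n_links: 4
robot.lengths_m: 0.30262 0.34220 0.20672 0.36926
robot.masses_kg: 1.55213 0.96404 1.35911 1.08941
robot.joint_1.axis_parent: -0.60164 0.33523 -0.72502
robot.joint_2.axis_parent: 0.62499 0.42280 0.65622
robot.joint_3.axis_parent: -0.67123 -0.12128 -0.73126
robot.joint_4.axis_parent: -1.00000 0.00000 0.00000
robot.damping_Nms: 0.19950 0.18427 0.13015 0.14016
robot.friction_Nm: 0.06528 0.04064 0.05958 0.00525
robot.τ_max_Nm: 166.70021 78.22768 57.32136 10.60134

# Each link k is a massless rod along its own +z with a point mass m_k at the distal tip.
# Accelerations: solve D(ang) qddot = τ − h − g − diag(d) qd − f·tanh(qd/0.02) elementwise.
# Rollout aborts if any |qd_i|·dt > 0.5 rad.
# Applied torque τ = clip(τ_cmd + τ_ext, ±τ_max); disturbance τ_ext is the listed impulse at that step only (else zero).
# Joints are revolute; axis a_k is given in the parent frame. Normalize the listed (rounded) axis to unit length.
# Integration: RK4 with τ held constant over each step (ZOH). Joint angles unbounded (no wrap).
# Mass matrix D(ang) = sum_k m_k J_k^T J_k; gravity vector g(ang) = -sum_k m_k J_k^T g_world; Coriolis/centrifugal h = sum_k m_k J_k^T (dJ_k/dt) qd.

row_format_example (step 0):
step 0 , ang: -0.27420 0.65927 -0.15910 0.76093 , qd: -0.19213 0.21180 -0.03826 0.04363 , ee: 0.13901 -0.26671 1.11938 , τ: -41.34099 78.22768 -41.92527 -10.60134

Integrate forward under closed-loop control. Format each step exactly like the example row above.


step 1 , ang: -0.26552 0.67262 -0.28726 0.87099 , qd: 0.84539 1.33832 -11.35308 10.03914 , ee: 0.13943 -0.28131 1.10446 , τ: -8.55688 78.22768 -20.72497 -10.60134
step 2 , ang: -0.26645 0.75282 -0.42785 1.06461 , qd: -1.02936 6.66278 -2.83778 9.34621 , ee: 0.14965 -0.30616 1.06674 , τ: -0.22331 64.30626 -18.93204 -10.60134
step 3 , ang: -0.30500 0.92437 -0.43097 1.24090 , qd: -3.13237 10.51877 2.62339 8.05483 , ee: 0.17867 -0.32971 1.01255 , τ: 4.17661 31.92012 -14.40777 -9.54303
step 4 , ang: -0.38590 1.14408 -0.37854 1.38591 , qd: -5.08401 11.37675 2.29944 6.54718 , ee: 0.22273 -0.35584 0.94521 , τ: 8.91160 10.33276 -6.29033 -4.95208
step 5 , ang: -0.49565 1.35890 -0.37948 1.51769 , qd: -5.57156 9.82408 -3.06336 6.95868 , ee: 0.27769 -0.38461 0.86728 , τ: 9.38067 -5.61051 4.53103 -3.43224
step 6 , ang: -0.60482 1.53073 -0.49124 1.65900 , qd: -4.92612 7.15504 -8.50393 7.31132 , ee: 0.34180 -0.40495 0.78031 , τ: 4.68794 -21.06474 14.31077 -2.19457
step 7 , ang: -0.69831 1.64796 -0.69127 1.79550 , qd: -4.15598 4.57578 -11.49886 6.29095 , ee: 0.40988 -0.40380 0.69177 , τ: -1.35635 -35.58258 20.72599 0.43083
step 8 , ang: -0.77762 1.71742 -0.93095 1.90257 , qd: -3.68512 2.49771 -12.21827 4.33695 , ee: 0.47245 -0.37863 0.61240 , τ: -5.76667 -47.59677 23.39317 4.00570
step 9 , ang: -0.85090 1.74801 -1.17355 1.96992 , qd: -3.67995 0.69000 -11.74641 2.37021 , ee: 0.52224 -0.33746 0.54928 , τ: -2.68930 -54.72953 23.69424 7.39225
step 10 , ang: -0.92064 1.74205 -1.40669 2.00181 , qd: -3.39398 -1.18820 -11.30815 0.80330 , ee: 0.55721 -0.29182 0.50343 , τ: 10.23172 -52.40520 23.77687 9.83482
step 11 , ang: -0.97141 1.70190 -1.62873 2.00400 , qd: -1.78483 -2.78288 -10.72955 -0.62352 , ee: 0.57935 -0.25170 0.47194 , τ: 23.69092 -40.67835 23.15127 10.60134
step 12 , ang: -0.97778 1.63826 -1.83000 1.97750 , qd: 1.08316 -3.59152 -9.35256 -2.07284 , ee: 0.59316 -0.22375 0.45056 , τ: 32.90237 -23.15315 20.79409 10.60134
step 13 , ang: -0.92080 1.57017 -1.99295 1.92621 , qd: 4.56136 -3.22906 -6.96580 -3.06472 , ee: 0.60310 -0.21052 0.43500 , τ: 37.16493 -4.28262 16.66384 9.84674
step 14 , ang: -0.79599 1.52316 -2.09927 1.86549 , qd: 7.85091 -1.45989 -3.73326 -2.96710 , ee: 0.61159 -0.21105 0.42066 , τ: 33.23579 7.86056 11.04205 6.63572
step 15 , ang: -0.61381 1.51810 -2.14313 1.81270 , qd: 10.31025 0.97424 -0.72550 -2.29553 , ee: 0.61979 -0.22184 0.40249 , τ: 21.90529 8.73671 5.72338 3.18404
step 16 , ang: -0.39525 1.55874 -2.13770 1.77223 , qd: 11.48139 3.13298 1.28002 -1.75632 , ee: 0.62822 -0.23854 0.37654 , τ: 9.05135 2.35614 2.48948 0.89402
step 17 , ang: -0.16722 1.63677 -2.09955 1.73865 , qd: 11.26618 4.72178 2.62873 -1.60550 , ee: 0.63688 -0.25812 0.34158 , τ: -0.94262 -5.97165 1.21640 0.27373
step 18 , ang: 0.04717 1.74044 -2.03844 1.70466 , qd: 10.17800 5.65817 3.54674 -1.81211 , ee: 0.64563 -0.27892 0.29918 , τ: -7.04434 -13.25576 1.25050 0.97796
step 19 , ang: 0.23696 1.85669 -1.96316 1.66427 , qd: 8.85140 5.94305 3.97928 -2.25498 , ee: 0.65419 -0.29992 0.25203 , τ: -10.27677 -18.60554 2.07666 2.34100
step 20 , ang: 0.40091 1.97371 -1.88332 1.61436 , qd: 7.60284 5.72067 3.96150 -2.76004 , ee: 0.66207 -0.32051 0.20269 , τ: -11.81230 -22.10919 3.26869 3.77807
step 21 , ang: 0.54152 2.08314 -1.80672 1.55499 , qd: 6.50760 5.18444 3.64066 -3.19061 , ee: 0.66879 -0.34025 0.15330 , τ: -12.32603 -24.10561 4.49007 4.95105
step 22 , ang: 0.66186 2.18026 -1.73802 1.48825 , qd: 5.56074 4.49527 3.17385 -3.48707 , ee: 0.67402 -0.35877 0.10564 , τ: -12.15891 -24.95285 5.52315 5.74170
step 23 , ang: 0.76467 2.26310 -1.67901 1.41687 , qd: 4.74411 3.76503 2.68170 -3.64762 , ee: 0.67775 -0.37580 0.06113 , τ: -11.52218 -24.97051 6.26119 6.16372
step 24 , ang: 0.85238 2.33156 -1.62946 1.34335 , qd: 4.04165 3.06383 2.24051 -3.69860 , ee: 0.68017 -0.39116 0.02072 , τ: -10.58725 -24.42476 6.68277 6.29017
step 25 , ang: 0.92711 2.38661 -1.58795 1.26955 , qd: 3.44006 2.43032 1.88793 -3.67364 , ee: 0.68162 -0.40488 -0.01505 , τ: -9.50356 -23.52713 6.82249 6.20874
step 26 , ang: 0.99073 2.42979 -1.55260 1.19671 , qd: 2.92739 1.88126 1.63311 -3.60224 , ee: 0.68244 -0.41709 -0.04603 , τ: -8.39224 -22.43868 6.74371 5.99837
step 27 , ang: 1.04491 2.46283 -1.52152 1.12557 , qd: 2.49237 1.41955 1.46750 -3.50533 , ee: 0.68294 -0.42800 -0.07238 , τ: -7.34008 -21.27537 6.51692 5.71982
step 28 , ang: 1.09106 2.48744 -1.49306 1.05650 , qd: 2.12433 1.04059 1.37399 -3.39487 , ee: 0.68330 -0.43783 -0.09443 , τ: -6.40149 -20.11322 6.20535 5.41460
step 29 , ang: 1.13044 2.50522 -1.46597 0.98974 , qd: 1.81329 0.73666 1.33346 -3.27540 , ee: 0.68362 -0.44676 -0.11263 , τ: -5.60643 -18.99311 5.85748 5.10795
step 30 , ang: 1.16407 2.51758 -1.43933 0.92547 , qd: 1.55012 0.49981 1.32870 -3.14607 , ee: 0.68393 -0.45496 -0.12749 , τ: -4.97027 -17.92617 5.50473 4.81315
step 31 , ang: 1.19284 2.52581 -1.41256 0.86393 , qd: 1.32653 0.32345 1.34608 -3.00228 , ee: 0.68422 -0.46254 -0.13950 , τ: -4.50157 -16.90029 5.16288 4.53536
step 32 , ang: 1.21746 2.53108 -1.38530 0.80548 , qd: 1.13516 0.20312 1.37584 -2.83674 , ee: 0.68444 -0.46957 -0.14911 , τ: -4.20553 -15.88932 4.83573 4.27459
step 33 , ang: 1.23851 2.53448 -1.35736 0.75065 , qd: 0.96955 0.13656 1.41138 -2.64054 , ee: 0.68456 -0.47608 -0.15674 , τ: -4.08120 -14.86678 4.52069 4.02816
step 34 , ang: 1.25645 2.53709 -1.32868 0.70014 , qd: 0.82434 0.12293 1.44849 -2.40498 , ee: 0.68457 -0.48209 -0.16277 , τ: -4.11242 -13.82475 4.21592 3.79317
step 35 , ang: 1.27165 2.53996 -1.29924 0.65479 , qd: 0.69556 0.16135 1.48478 -2.12491 , ee: 0.68449 -0.48759 -0.16753
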